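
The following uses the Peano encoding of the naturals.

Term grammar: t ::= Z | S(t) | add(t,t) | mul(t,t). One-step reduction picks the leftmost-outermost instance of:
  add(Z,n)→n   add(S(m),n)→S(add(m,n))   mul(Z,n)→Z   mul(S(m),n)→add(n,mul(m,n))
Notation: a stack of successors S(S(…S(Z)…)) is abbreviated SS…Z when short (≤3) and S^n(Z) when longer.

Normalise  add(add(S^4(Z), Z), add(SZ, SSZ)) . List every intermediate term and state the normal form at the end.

  start: add(add(S^4(Z), Z), add(SZ, SSZ))
  step 1: add(S(add(SSSZ, Z)), add(SZ, SSZ))
  step 2: S(add(add(SSSZ, Z), add(SZ, SSZ)))
  step 3: S(add(S(add(SSZ, Z)), add(SZ, SSZ)))
  step 4: S(S(add(add(SSZ, Z), add(SZ, SSZ))))
  step 5: S(S(add(S(add(SZ, Z)), add(SZ, SSZ))))
  step 6: S(S(S(add(add(SZ, Z), add(SZ, SSZ)))))
  step 7: S(S(S(add(S(add(Z, Z)), add(SZ, SSZ)))))
  step 8: S(S(S(S(add(add(Z, Z), add(SZ, SSZ))))))
  step 9: S(S(S(S(add(Z, add(SZ, SSZ))))))
  step 10: S(S(S(S(add(SZ, SSZ)))))
  step 11: S(S(S(S(S(add(Z, SSZ))))))
  step 12: S^7(Z)

Answer: normal form = S^7(Z)  (in 12 steps)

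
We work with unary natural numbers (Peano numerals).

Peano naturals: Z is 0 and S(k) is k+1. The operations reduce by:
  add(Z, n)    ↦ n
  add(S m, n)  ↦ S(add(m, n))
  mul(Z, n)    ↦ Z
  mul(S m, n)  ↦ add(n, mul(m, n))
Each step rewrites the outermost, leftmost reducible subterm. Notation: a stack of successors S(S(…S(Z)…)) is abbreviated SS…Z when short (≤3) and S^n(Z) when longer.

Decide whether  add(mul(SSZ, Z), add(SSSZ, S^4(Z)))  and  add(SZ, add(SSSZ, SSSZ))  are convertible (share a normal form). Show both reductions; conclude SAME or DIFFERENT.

Answer: SAME — A ⇓ S^7(Z), B ⇓ S^7(Z)

Derivation:
Term A:
  start: add(mul(SSZ, Z), add(SSSZ, S^4(Z)))
  step 1: add(add(Z, mul(SZ, Z)), add(SSSZ, S^4(Z)))
  step 2: add(mul(SZ, Z), add(SSSZ, S^4(Z)))
  step 3: add(add(Z, mul(Z, Z)), add(SSSZ, S^4(Z)))
  step 4: add(mul(Z, Z), add(SSSZ, S^4(Z)))
  step 5: add(Z, add(SSSZ, S^4(Z)))
  step 6: add(SSSZ, S^4(Z))
  step 7: S(add(SSZ, S^4(Z)))
  step 8: S(S(add(SZ, S^4(Z))))
  step 9: S(S(S(add(Z, S^4(Z)))))
  step 10: S^7(Z)

Term B:
  start: add(SZ, add(SSSZ, SSSZ))
  step 1: S(add(Z, add(SSSZ, SSSZ)))
  step 2: S(add(SSSZ, SSSZ))
  step 3: S(S(add(SSZ, SSSZ)))
  step 4: S(S(S(add(SZ, SSSZ))))
  step 5: S(S(S(S(add(Z, SSSZ)))))
  step 6: S^7(Z)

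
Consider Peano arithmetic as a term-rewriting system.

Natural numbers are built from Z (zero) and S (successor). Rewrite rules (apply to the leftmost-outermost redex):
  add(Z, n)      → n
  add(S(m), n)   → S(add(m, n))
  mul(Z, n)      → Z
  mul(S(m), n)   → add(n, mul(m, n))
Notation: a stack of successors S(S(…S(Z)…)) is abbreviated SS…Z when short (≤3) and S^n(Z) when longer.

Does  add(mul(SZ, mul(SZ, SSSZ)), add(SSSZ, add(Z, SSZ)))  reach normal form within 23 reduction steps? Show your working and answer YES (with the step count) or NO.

  start: add(mul(SZ, mul(SZ, SSSZ)), add(SSSZ, add(Z, SSZ)))
  step 1: add(add(mul(SZ, SSSZ), mul(Z, mul(SZ, SSSZ))), add(SSSZ, add(Z, SSZ)))
  step 2: add(add(add(SSSZ, mul(Z, SSSZ)), mul(Z, mul(SZ, SSSZ))), add(SSSZ, add(Z, SSZ)))
  step 3: add(add(S(add(SSZ, mul(Z, SSSZ))), mul(Z, mul(SZ, SSSZ))), add(SSSZ, add(Z, SSZ)))
  step 4: add(S(add(add(SSZ, mul(Z, SSSZ)), mul(Z, mul(SZ, SSSZ)))), add(SSSZ, add(Z, SSZ)))
  step 5: S(add(add(add(SSZ, mul(Z, SSSZ)), mul(Z, mul(SZ, SSSZ))), add(SSSZ, add(Z, SSZ))))
  step 6: S(add(add(S(add(SZ, mul(Z, SSSZ))), mul(Z, mul(SZ, SSSZ))), add(SSSZ, add(Z, SSZ))))
  step 7: S(add(S(add(add(SZ, mul(Z, SSSZ)), mul(Z, mul(SZ, SSSZ)))), add(SSSZ, add(Z, SSZ))))
  step 8: S(S(add(add(add(SZ, mul(Z, SSSZ)), mul(Z, mul(SZ, SSSZ))), add(SSSZ, add(Z, SSZ)))))
  step 9: S(S(add(add(S(add(Z, mul(Z, SSSZ))), mul(Z, mul(SZ, SSSZ))), add(SSSZ, add(Z, SSZ)))))
  step 10: S(S(add(S(add(add(Z, mul(Z, SSSZ)), mul(Z, mul(SZ, SSSZ)))), add(SSSZ, add(Z, SSZ)))))
  step 11: S(S(S(add(add(add(Z, mul(Z, SSSZ)), mul(Z, mul(SZ, SSSZ))), add(SSSZ, add(Z, SSZ))))))
  step 12: S(S(S(add(add(mul(Z, SSSZ), mul(Z, mul(SZ, SSSZ))), add(SSSZ, add(Z, SSZ))))))
  step 13: S(S(S(add(add(Z, mul(Z, mul(SZ, SSSZ))), add(SSSZ, add(Z, SSZ))))))
  step 14: S(S(S(add(mul(Z, mul(SZ, SSSZ)), add(SSSZ, add(Z, SSZ))))))
  step 15: S(S(S(add(Z, add(SSSZ, add(Z, SSZ))))))
  step 16: S(S(S(add(SSSZ, add(Z, SSZ)))))
  step 17: S(S(S(S(add(SSZ, add(Z, SSZ))))))
  step 18: S(S(S(S(S(add(SZ, add(Z, SSZ)))))))
  step 19: S(S(S(S(S(S(add(Z, add(Z, SSZ))))))))
  step 20: S(S(S(S(S(S(add(Z, SSZ)))))))
  step 21: S^8(Z)

Answer: YES — reaches normal form S^8(Z) in 21 ≤ 23 steps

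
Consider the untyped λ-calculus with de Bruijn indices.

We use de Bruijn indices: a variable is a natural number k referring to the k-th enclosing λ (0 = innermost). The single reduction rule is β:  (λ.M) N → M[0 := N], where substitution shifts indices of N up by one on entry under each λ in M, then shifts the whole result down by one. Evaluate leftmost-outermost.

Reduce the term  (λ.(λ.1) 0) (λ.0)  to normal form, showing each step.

  start: (λ.(λ.1) 0) (λ.0)
  →1  (λ.λ.0) (λ.0)
  →2  λ.0

Answer: normal form = λ.0  (in 2 steps)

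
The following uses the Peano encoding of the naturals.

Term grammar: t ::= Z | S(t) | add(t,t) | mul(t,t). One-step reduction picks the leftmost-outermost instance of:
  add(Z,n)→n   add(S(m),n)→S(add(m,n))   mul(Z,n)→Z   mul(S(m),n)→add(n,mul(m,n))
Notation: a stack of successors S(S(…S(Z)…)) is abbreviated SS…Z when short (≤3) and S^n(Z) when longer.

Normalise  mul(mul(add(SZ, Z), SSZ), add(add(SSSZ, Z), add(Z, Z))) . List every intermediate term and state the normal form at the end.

Answer: normal form = S^6(Z)  (in 36 steps)

Working:
  start: mul(mul(add(SZ, Z), SSZ), add(add(SSSZ, Z), add(Z, Z)))
  [1] mul(mul(S(add(Z, Z)), SSZ), add(add(SSSZ, Z), add(Z, Z)))
  [2] mul(add(SSZ, mul(add(Z, Z), SSZ)), add(add(SSSZ, Z), add(Z, Z)))
  [3] mul(S(add(SZ, mul(add(Z, Z), SSZ))), add(add(SSSZ, Z), add(Z, Z)))
  [4] add(add(add(SSSZ, Z), add(Z, Z)), mul(add(SZ, mul(add(Z, Z), SSZ)), add(add(SSSZ, Z), add(Z, Z))))
  [5] add(add(S(add(SSZ, Z)), add(Z, Z)), mul(add(SZ, mul(add(Z, Z), SSZ)), add(add(SSSZ, Z), add(Z, Z))))
  [6] add(S(add(add(SSZ, Z), add(Z, Z))), mul(add(SZ, mul(add(Z, Z), SSZ)), add(add(SSSZ, Z), add(Z, Z))))
  [7] S(add(add(add(SSZ, Z), add(Z, Z)), mul(add(SZ, mul(add(Z, Z), SSZ)), add(add(SSSZ, Z), add(Z, Z)))))
  [8] S(add(add(S(add(SZ, Z)), add(Z, Z)), mul(add(SZ, mul(add(Z, Z), SSZ)), add(add(SSSZ, Z), add(Z, Z)))))
  [9] S(add(S(add(add(SZ, Z), add(Z, Z))), mul(add(SZ, mul(add(Z, Z), SSZ)), add(add(SSSZ, Z), add(Z, Z)))))
  [10] S(S(add(add(add(SZ, Z), add(Z, Z)), mul(add(SZ, mul(add(Z, Z), SSZ)), add(add(SSSZ, Z), add(Z, Z))))))
  [11] S(S(add(add(S(add(Z, Z)), add(Z, Z)), mul(add(SZ, mul(add(Z, Z), SSZ)), add(add(SSSZ, Z), add(Z, Z))))))
  [12] S(S(add(S(add(add(Z, Z), add(Z, Z))), mul(add(SZ, mul(add(Z, Z), SSZ)), add(add(SSSZ, Z), add(Z, Z))))))
  [13] S(S(S(add(add(add(Z, Z), add(Z, Z)), mul(add(SZ, mul(add(Z, Z), SSZ)), add(add(SSSZ, Z), add(Z, Z)))))))
  [14] S(S(S(add(add(Z, add(Z, Z)), mul(add(SZ, mul(add(Z, Z), SSZ)), add(add(SSSZ, Z), add(Z, Z)))))))
  [15] S(S(S(add(add(Z, Z), mul(add(SZ, mul(add(Z, Z), SSZ)), add(add(SSSZ, Z), add(Z, Z)))))))
  [16] S(S(S(add(Z, mul(add(SZ, mul(add(Z, Z), SSZ)), add(add(SSSZ, Z), add(Z, Z)))))))
  [17] S(S(S(mul(add(SZ, mul(add(Z, Z), SSZ)), add(add(SSSZ, Z), add(Z, Z))))))
  [18] S(S(S(mul(S(add(Z, mul(add(Z, Z), SSZ))), add(add(SSSZ, Z), add(Z, Z))))))
  [19] S(S(S(add(add(add(SSSZ, Z), add(Z, Z)), mul(add(Z, mul(add(Z, Z), SSZ)), add(add(SSSZ, Z), add(Z, Z)))))))
  [20] S(S(S(add(add(S(add(SSZ, Z)), add(Z, Z)), mul(add(Z, mul(add(Z, Z), SSZ)), add(add(SSSZ, Z), add(Z, Z)))))))
  [21] S(S(S(add(S(add(add(SSZ, Z), add(Z, Z))), mul(add(Z, mul(add(Z, Z), SSZ)), add(add(SSSZ, Z), add(Z, Z)))))))
  [22] S(S(S(S(add(add(add(SSZ, Z), add(Z, Z)), mul(add(Z, mul(add(Z, Z), SSZ)), add(add(SSSZ, Z), add(Z, Z))))))))
  [23] S(S(S(S(add(add(S(add(SZ, Z)), add(Z, Z)), mul(add(Z, mul(add(Z, Z), SSZ)), add(add(SSSZ, Z), add(Z, Z))))))))
  [24] S(S(S(S(add(S(add(add(SZ, Z), add(Z, Z))), mul(add(Z, mul(add(Z, Z), SSZ)), add(add(SSSZ, Z), add(Z, Z))))))))
  [25] S(S(S(S(S(add(add(add(SZ, Z), add(Z, Z)), mul(add(Z, mul(add(Z, Z), SSZ)), add(add(SSSZ, Z), add(Z, Z)))))))))
  [26] S(S(S(S(S(add(add(S(add(Z, Z)), add(Z, Z)), mul(add(Z, mul(add(Z, Z), SSZ)), add(add(SSSZ, Z), add(Z, Z)))))))))
  [27] S(S(S(S(S(add(S(add(add(Z, Z), add(Z, Z))), mul(add(Z, mul(add(Z, Z), SSZ)), add(add(SSSZ, Z), add(Z, Z)))))))))
  [28] S(S(S(S(S(S(add(add(add(Z, Z), add(Z, Z)), mul(add(Z, mul(add(Z, Z), SSZ)), add(add(SSSZ, Z), add(Z, Z))))))))))
  [29] S(S(S(S(S(S(add(add(Z, add(Z, Z)), mul(add(Z, mul(add(Z, Z), SSZ)), add(add(SSSZ, Z), add(Z, Z))))))))))
  [30] S(S(S(S(S(S(add(add(Z, Z), mul(add(Z, mul(add(Z, Z), SSZ)), add(add(SSSZ, Z), add(Z, Z))))))))))
  [31] S(S(S(S(S(S(add(Z, mul(add(Z, mul(add(Z, Z), SSZ)), add(add(SSSZ, Z), add(Z, Z))))))))))
  [32] S(S(S(S(S(S(mul(add(Z, mul(add(Z, Z), SSZ)), add(add(SSSZ, Z), add(Z, Z)))))))))
  [33] S(S(S(S(S(S(mul(mul(add(Z, Z), SSZ), add(add(SSSZ, Z), add(Z, Z)))))))))
  [34] S(S(S(S(S(S(mul(mul(Z, SSZ), add(add(SSSZ, Z), add(Z, Z)))))))))
  [35] S(S(S(S(S(S(mul(Z, add(add(SSSZ, Z), add(Z, Z)))))))))
  [36] S^6(Z)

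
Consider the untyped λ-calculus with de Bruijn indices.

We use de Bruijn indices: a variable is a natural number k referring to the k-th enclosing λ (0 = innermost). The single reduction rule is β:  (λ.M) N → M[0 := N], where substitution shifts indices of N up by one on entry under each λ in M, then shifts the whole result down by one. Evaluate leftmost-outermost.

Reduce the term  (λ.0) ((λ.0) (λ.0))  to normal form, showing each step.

Answer: normal form = λ.0  (in 2 steps)

Derivation:
  start: (λ.0) ((λ.0) (λ.0))
  →1  (λ.0) (λ.0)
  →2  λ.0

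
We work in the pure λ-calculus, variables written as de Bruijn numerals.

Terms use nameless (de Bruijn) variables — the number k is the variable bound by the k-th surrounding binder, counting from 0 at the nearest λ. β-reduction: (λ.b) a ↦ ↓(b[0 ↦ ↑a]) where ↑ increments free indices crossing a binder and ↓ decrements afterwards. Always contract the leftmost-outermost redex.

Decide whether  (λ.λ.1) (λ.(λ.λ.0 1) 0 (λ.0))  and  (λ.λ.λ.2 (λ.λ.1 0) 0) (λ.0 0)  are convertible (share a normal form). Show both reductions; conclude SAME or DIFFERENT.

Answer: DIFFERENT — A ⇓ λ.λ.0, B ⇓ λ.λ.λ.1 0

Reduction:
Term A:
  start: (λ.λ.1) (λ.(λ.λ.0 1) 0 (λ.0))
  step 1: λ.λ.(λ.λ.0 1) 0 (λ.0)
  step 2: λ.λ.(λ.0 1) (λ.0)
  step 3: λ.λ.(λ.0) 0
  step 4: λ.λ.0

Term B:
  start: (λ.λ.λ.2 (λ.λ.1 0) 0) (λ.0 0)
  step 1: λ.λ.(λ.0 0) (λ.λ.1 0) 0
  step 2: λ.λ.(λ.λ.1 0) (λ.λ.1 0) 0
  step 3: λ.λ.(λ.(λ.λ.1 0) 0) 0
  step 4: λ.λ.(λ.λ.1 0) 0
  step 5: λ.λ.λ.1 0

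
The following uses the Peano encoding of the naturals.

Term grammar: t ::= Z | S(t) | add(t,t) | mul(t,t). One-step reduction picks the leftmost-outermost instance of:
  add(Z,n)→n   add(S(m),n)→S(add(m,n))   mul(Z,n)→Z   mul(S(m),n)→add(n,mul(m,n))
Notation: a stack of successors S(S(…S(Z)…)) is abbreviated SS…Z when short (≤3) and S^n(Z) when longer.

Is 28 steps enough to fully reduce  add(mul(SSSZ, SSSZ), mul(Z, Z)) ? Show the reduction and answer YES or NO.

Answer: YES — reaches normal form S^9(Z) in 27 ≤ 28 steps

Reduction:
  start: add(mul(SSSZ, SSSZ), mul(Z, Z))
  [1] add(add(SSSZ, mul(SSZ, SSSZ)), mul(Z, Z))
  [2] add(S(add(SSZ, mul(SSZ, SSSZ))), mul(Z, Z))
  [3] S(add(add(SSZ, mul(SSZ, SSSZ)), mul(Z, Z)))
  [4] S(add(S(add(SZ, mul(SSZ, SSSZ))), mul(Z, Z)))
  [5] S(S(add(add(SZ, mul(SSZ, SSSZ)), mul(Z, Z))))
  [6] S(S(add(S(add(Z, mul(SSZ, SSSZ))), mul(Z, Z))))
  [7] S(S(S(add(add(Z, mul(SSZ, SSSZ)), mul(Z, Z)))))
  [8] S(S(S(add(mul(SSZ, SSSZ), mul(Z, Z)))))
  [9] S(S(S(add(add(SSSZ, mul(SZ, SSSZ)), mul(Z, Z)))))
  [10] S(S(S(add(S(add(SSZ, mul(SZ, SSSZ))), mul(Z, Z)))))
  [11] S(S(S(S(add(add(SSZ, mul(SZ, SSSZ)), mul(Z, Z))))))
  [12] S(S(S(S(add(S(add(SZ, mul(SZ, SSSZ))), mul(Z, Z))))))
  [13] S(S(S(S(S(add(add(SZ, mul(SZ, SSSZ)), mul(Z, Z)))))))
  [14] S(S(S(S(S(add(S(add(Z, mul(SZ, SSSZ))), mul(Z, Z)))))))
  [15] S(S(S(S(S(S(add(add(Z, mul(SZ, SSSZ)), mul(Z, Z))))))))
  [16] S(S(S(S(S(S(add(mul(SZ, SSSZ), mul(Z, Z))))))))
  [17] S(S(S(S(S(S(add(add(SSSZ, mul(Z, SSSZ)), mul(Z, Z))))))))
  [18] S(S(S(S(S(S(add(S(add(SSZ, mul(Z, SSSZ))), mul(Z, Z))))))))
  [19] S(S(S(S(S(S(S(add(add(SSZ, mul(Z, SSSZ)), mul(Z, Z)))))))))
  [20] S(S(S(S(S(S(S(add(S(add(SZ, mul(Z, SSSZ))), mul(Z, Z)))))))))
  [21] S(S(S(S(S(S(S(S(add(add(SZ, mul(Z, SSSZ)), mul(Z, Z))))))))))
  [22] S(S(S(S(S(S(S(S(add(S(add(Z, mul(Z, SSSZ))), mul(Z, Z))))))))))
  [23] S(S(S(S(S(S(S(S(S(add(add(Z, mul(Z, SSSZ)), mul(Z, Z)))))))))))
  [24] S(S(S(S(S(S(S(S(S(add(mul(Z, SSSZ), mul(Z, Z)))))))))))
  [25] S(S(S(S(S(S(S(S(S(add(Z, mul(Z, Z)))))))))))
  [26] S(S(S(S(S(S(S(S(S(mul(Z, Z))))))))))
  [27] S^9(Z)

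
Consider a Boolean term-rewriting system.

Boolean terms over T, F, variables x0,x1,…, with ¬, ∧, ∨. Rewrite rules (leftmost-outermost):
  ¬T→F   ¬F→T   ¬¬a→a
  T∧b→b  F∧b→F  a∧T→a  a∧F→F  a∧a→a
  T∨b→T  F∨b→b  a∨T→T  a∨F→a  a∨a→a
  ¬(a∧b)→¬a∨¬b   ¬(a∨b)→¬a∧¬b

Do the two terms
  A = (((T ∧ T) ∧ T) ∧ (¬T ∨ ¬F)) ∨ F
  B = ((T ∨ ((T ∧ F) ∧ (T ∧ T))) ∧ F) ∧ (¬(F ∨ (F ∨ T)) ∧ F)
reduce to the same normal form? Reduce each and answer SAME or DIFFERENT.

Term A:
  start: (((T ∧ T) ∧ T) ∧ (¬T ∨ ¬F)) ∨ F
  →1  ((T ∧ T) ∧ T) ∧ (¬T ∨ ¬F)
  →2  (T ∧ T) ∧ (¬T ∨ ¬F)
  →3  T ∧ (¬T ∨ ¬F)
  →4  ¬T ∨ ¬F
  →5  F ∨ ¬F
  →6  ¬F
  →7  T

Term B:
  start: ((T ∨ ((T ∧ F) ∧ (T ∧ T))) ∧ F) ∧ (¬(F ∨ (F ∨ T)) ∧ F)
  →1  F ∧ (¬(F ∨ (F ∨ T)) ∧ F)
  →2  F

Answer: DIFFERENT — A ⇓ T, B ⇓ F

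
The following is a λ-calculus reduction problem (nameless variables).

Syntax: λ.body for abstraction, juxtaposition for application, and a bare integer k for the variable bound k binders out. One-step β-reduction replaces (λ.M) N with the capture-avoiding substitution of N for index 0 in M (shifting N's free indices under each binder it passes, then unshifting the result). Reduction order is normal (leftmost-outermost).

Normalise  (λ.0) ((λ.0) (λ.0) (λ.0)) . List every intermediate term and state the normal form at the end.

Answer: normal form = λ.0  (in 3 steps)

Reduction:
  start: (λ.0) ((λ.0) (λ.0) (λ.0))
  →1  (λ.0) (λ.0) (λ.0)
  →2  (λ.0) (λ.0)
  →3  λ.0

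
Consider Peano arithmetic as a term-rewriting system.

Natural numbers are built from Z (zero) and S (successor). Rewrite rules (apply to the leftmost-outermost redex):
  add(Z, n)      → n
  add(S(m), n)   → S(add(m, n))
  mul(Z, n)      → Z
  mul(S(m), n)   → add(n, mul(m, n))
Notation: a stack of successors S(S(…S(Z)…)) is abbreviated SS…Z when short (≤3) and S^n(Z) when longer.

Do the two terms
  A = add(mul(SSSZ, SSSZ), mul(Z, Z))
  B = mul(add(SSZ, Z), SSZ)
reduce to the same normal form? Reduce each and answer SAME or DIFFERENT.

Answer: DIFFERENT — A ⇓ S^9(Z), B ⇓ S^4(Z)

Derivation:
Term A:
  start: add(mul(SSSZ, SSSZ), mul(Z, Z))
  →1  add(add(SSSZ, mul(SSZ, SSSZ)), mul(Z, Z))
  →2  add(S(add(SSZ, mul(SSZ, SSSZ))), mul(Z, Z))
  →3  S(add(add(SSZ, mul(SSZ, SSSZ)), mul(Z, Z)))
  →4  S(add(S(add(SZ, mul(SSZ, SSSZ))), mul(Z, Z)))
  →5  S(S(add(add(SZ, mul(SSZ, SSSZ)), mul(Z, Z))))
  →6  S(S(add(S(add(Z, mul(SSZ, SSSZ))), mul(Z, Z))))
  →7  S(S(S(add(add(Z, mul(SSZ, SSSZ)), mul(Z, Z)))))
  →8  S(S(S(add(mul(SSZ, SSSZ), mul(Z, Z)))))
  →9  S(S(S(add(add(SSSZ, mul(SZ, SSSZ)), mul(Z, Z)))))
  →10  S(S(S(add(S(add(SSZ, mul(SZ, SSSZ))), mul(Z, Z)))))
  →11  S(S(S(S(add(add(SSZ, mul(SZ, SSSZ)), mul(Z, Z))))))
  →12  S(S(S(S(add(S(add(SZ, mul(SZ, SSSZ))), mul(Z, Z))))))
  →13  S(S(S(S(S(add(add(SZ, mul(SZ, SSSZ)), mul(Z, Z)))))))
  →14  S(S(S(S(S(add(S(add(Z, mul(SZ, SSSZ))), mul(Z, Z)))))))
  →15  S(S(S(S(S(S(add(add(Z, mul(SZ, SSSZ)), mul(Z, Z))))))))
  →16  S(S(S(S(S(S(add(mul(SZ, SSSZ), mul(Z, Z))))))))
  →17  S(S(S(S(S(S(add(add(SSSZ, mul(Z, SSSZ)), mul(Z, Z))))))))
  →18  S(S(S(S(S(S(add(S(add(SSZ, mul(Z, SSSZ))), mul(Z, Z))))))))
  →19  S(S(S(S(S(S(S(add(add(SSZ, mul(Z, SSSZ)), mul(Z, Z)))))))))
  →20  S(S(S(S(S(S(S(add(S(add(SZ, mul(Z, SSSZ))), mul(Z, Z)))))))))
  →21  S(S(S(S(S(S(S(S(add(add(SZ, mul(Z, SSSZ)), mul(Z, Z))))))))))
  →22  S(S(S(S(S(S(S(S(add(S(add(Z, mul(Z, SSSZ))), mul(Z, Z))))))))))
  →23  S(S(S(S(S(S(S(S(S(add(add(Z, mul(Z, SSSZ)), mul(Z, Z)))))))))))
  →24  S(S(S(S(S(S(S(S(S(add(mul(Z, SSSZ), mul(Z, Z)))))))))))
  →25  S(S(S(S(S(S(S(S(S(add(Z, mul(Z, Z)))))))))))
  →26  S(S(S(S(S(S(S(S(S(mul(Z, Z))))))))))
  →27  S^9(Z)

Term B:
  start: mul(add(SSZ, Z), SSZ)
  →1  mul(S(add(SZ, Z)), SSZ)
  →2  add(SSZ, mul(add(SZ, Z), SSZ))
  →3  S(add(SZ, mul(add(SZ, Z), SSZ)))
  →4  S(S(add(Z, mul(add(SZ, Z), SSZ))))
  →5  S(S(mul(add(SZ, Z), SSZ)))
  →6  S(S(mul(S(add(Z, Z)), SSZ)))
  →7  S(S(add(SSZ, mul(add(Z, Z), SSZ))))
  →8  S(S(S(add(SZ, mul(add(Z, Z), SSZ)))))
  →9  S(S(S(S(add(Z, mul(add(Z, Z), SSZ))))))
  →10  S(S(S(S(mul(add(Z, Z), SSZ)))))
  →11  S(S(S(S(mul(Z, SSZ)))))
  →12  S^4(Z)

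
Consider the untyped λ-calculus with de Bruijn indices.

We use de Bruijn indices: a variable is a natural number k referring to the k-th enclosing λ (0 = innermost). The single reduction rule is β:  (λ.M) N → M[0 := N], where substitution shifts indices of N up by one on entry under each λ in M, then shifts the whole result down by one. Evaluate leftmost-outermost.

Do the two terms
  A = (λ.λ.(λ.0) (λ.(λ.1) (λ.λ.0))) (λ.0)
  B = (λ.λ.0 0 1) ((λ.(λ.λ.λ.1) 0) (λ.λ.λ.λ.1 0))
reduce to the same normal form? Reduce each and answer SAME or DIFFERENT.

Term A:
  start: (λ.λ.(λ.0) (λ.(λ.1) (λ.λ.0))) (λ.0)
  →1  λ.(λ.0) (λ.(λ.1) (λ.λ.0))
  →2  λ.λ.(λ.1) (λ.λ.0)
  →3  λ.λ.0

Term B:
  start: (λ.λ.0 0 1) ((λ.(λ.λ.λ.1) 0) (λ.λ.λ.λ.1 0))
  →1  λ.0 0 ((λ.(λ.λ.λ.1) 0) (λ.λ.λ.λ.1 0))
  →2  λ.0 0 ((λ.λ.λ.1) (λ.λ.λ.λ.1 0))
  →3  λ.0 0 (λ.λ.1)

Answer: DIFFERENT — A ⇓ λ.λ.0, B ⇓ λ.0 0 (λ.λ.1)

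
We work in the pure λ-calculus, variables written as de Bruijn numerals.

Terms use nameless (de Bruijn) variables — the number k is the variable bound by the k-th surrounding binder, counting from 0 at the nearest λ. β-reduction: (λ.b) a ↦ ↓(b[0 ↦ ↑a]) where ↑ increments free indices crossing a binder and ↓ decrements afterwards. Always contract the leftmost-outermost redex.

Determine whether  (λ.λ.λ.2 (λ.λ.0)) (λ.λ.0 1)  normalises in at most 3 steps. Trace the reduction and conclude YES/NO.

  start: (λ.λ.λ.2 (λ.λ.0)) (λ.λ.0 1)
  [1] λ.λ.(λ.λ.0 1) (λ.λ.0)
  [2] λ.λ.λ.0 (λ.λ.0)

Answer: YES — reaches normal form λ.λ.λ.0 (λ.λ.0) in 2 ≤ 3 steps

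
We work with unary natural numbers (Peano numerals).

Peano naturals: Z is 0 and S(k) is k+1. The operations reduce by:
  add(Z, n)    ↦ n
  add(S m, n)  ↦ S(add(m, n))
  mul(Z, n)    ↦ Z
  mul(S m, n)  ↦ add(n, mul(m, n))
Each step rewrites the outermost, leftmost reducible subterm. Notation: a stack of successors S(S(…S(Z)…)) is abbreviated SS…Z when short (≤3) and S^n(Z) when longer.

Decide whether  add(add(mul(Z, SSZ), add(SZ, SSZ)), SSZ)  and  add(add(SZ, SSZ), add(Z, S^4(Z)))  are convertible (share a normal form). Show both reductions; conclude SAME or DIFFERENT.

Answer: DIFFERENT — A ⇓ S^5(Z), B ⇓ S^7(Z)

Working:
Term A:
  start: add(add(mul(Z, SSZ), add(SZ, SSZ)), SSZ)
  [1] add(add(Z, add(SZ, SSZ)), SSZ)
  [2] add(add(SZ, SSZ), SSZ)
  [3] add(S(add(Z, SSZ)), SSZ)
  [4] S(add(add(Z, SSZ), SSZ))
  [5] S(add(SSZ, SSZ))
  [6] S(S(add(SZ, SSZ)))
  [7] S(S(S(add(Z, SSZ))))
  [8] S^5(Z)

Term B:
  start: add(add(SZ, SSZ), add(Z, S^4(Z)))
  [1] add(S(add(Z, SSZ)), add(Z, S^4(Z)))
  [2] S(add(add(Z, SSZ), add(Z, S^4(Z))))
  [3] S(add(SSZ, add(Z, S^4(Z))))
  [4] S(S(add(SZ, add(Z, S^4(Z)))))
  [5] S(S(S(add(Z, add(Z, S^4(Z))))))
  [6] S(S(S(add(Z, S^4(Z)))))
  [7] S^7(Z)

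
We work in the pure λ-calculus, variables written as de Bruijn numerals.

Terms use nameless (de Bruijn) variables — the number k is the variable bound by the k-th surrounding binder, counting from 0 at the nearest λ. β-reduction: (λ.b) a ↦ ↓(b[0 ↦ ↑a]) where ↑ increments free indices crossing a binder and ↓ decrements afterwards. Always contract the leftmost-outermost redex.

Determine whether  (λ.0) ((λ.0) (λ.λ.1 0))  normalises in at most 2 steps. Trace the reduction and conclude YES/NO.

  start: (λ.0) ((λ.0) (λ.λ.1 0))
  [1] (λ.0) (λ.λ.1 0)
  [2] λ.λ.1 0

Answer: YES — reaches normal form λ.λ.1 0 in 2 ≤ 2 steps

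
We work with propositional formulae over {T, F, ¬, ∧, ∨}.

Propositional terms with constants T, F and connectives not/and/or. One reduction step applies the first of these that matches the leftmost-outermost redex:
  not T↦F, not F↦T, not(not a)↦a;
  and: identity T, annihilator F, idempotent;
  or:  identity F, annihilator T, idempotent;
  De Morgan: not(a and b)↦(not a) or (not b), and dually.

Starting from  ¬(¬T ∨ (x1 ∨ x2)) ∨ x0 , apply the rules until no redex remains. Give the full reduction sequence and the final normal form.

  start: ¬(¬T ∨ (x1 ∨ x2)) ∨ x0
  →1  (¬¬T ∧ ¬(x1 ∨ x2)) ∨ x0
  →2  (T ∧ ¬(x1 ∨ x2)) ∨ x0
  →3  ¬(x1 ∨ x2) ∨ x0
  →4  (¬x1 ∧ ¬x2) ∨ x0

Answer: normal form = (¬x1 ∧ ¬x2) ∨ x0  (in 4 steps)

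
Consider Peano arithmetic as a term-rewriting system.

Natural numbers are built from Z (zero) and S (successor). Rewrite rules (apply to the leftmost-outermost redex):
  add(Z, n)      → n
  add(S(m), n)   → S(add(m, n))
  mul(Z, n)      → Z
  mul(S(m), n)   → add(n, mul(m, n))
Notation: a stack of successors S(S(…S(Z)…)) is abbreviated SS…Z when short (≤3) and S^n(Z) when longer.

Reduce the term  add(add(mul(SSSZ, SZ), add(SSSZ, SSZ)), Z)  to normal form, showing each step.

Answer: normal form = S^8(Z)  (in 27 steps)

Reduction:
  start: add(add(mul(SSSZ, SZ), add(SSSZ, SSZ)), Z)
  →1  add(add(add(SZ, mul(SSZ, SZ)), add(SSSZ, SSZ)), Z)
  →2  add(add(S(add(Z, mul(SSZ, SZ))), add(SSSZ, SSZ)), Z)
  →3  add(S(add(add(Z, mul(SSZ, SZ)), add(SSSZ, SSZ))), Z)
  →4  S(add(add(add(Z, mul(SSZ, SZ)), add(SSSZ, SSZ)), Z))
  →5  S(add(add(mul(SSZ, SZ), add(SSSZ, SSZ)), Z))
  →6  S(add(add(add(SZ, mul(SZ, SZ)), add(SSSZ, SSZ)), Z))
  →7  S(add(add(S(add(Z, mul(SZ, SZ))), add(SSSZ, SSZ)), Z))
  →8  S(add(S(add(add(Z, mul(SZ, SZ)), add(SSSZ, SSZ))), Z))
  →9  S(S(add(add(add(Z, mul(SZ, SZ)), add(SSSZ, SSZ)), Z)))
  →10  S(S(add(add(mul(SZ, SZ), add(SSSZ, SSZ)), Z)))
  →11  S(S(add(add(add(SZ, mul(Z, SZ)), add(SSSZ, SSZ)), Z)))
  →12  S(S(add(add(S(add(Z, mul(Z, SZ))), add(SSSZ, SSZ)), Z)))
  →13  S(S(add(S(add(add(Z, mul(Z, SZ)), add(SSSZ, SSZ))), Z)))
  →14  S(S(S(add(add(add(Z, mul(Z, SZ)), add(SSSZ, SSZ)), Z))))
  →15  S(S(S(add(add(mul(Z, SZ), add(SSSZ, SSZ)), Z))))
  →16  S(S(S(add(add(Z, add(SSSZ, SSZ)), Z))))
  →17  S(S(S(add(add(SSSZ, SSZ), Z))))
  →18  S(S(S(add(S(add(SSZ, SSZ)), Z))))
  →19  S(S(S(S(add(add(SSZ, SSZ), Z)))))
  →20  S(S(S(S(add(S(add(SZ, SSZ)), Z)))))
  →21  S(S(S(S(S(add(add(SZ, SSZ), Z))))))
  →22  S(S(S(S(S(add(S(add(Z, SSZ)), Z))))))
  →23  S(S(S(S(S(S(add(add(Z, SSZ), Z)))))))
  →24  S(S(S(S(S(S(add(SSZ, Z)))))))
  →25  S(S(S(S(S(S(S(add(SZ, Z))))))))
  →26  S(S(S(S(S(S(S(S(add(Z, Z)))))))))
  →27  S^8(Z)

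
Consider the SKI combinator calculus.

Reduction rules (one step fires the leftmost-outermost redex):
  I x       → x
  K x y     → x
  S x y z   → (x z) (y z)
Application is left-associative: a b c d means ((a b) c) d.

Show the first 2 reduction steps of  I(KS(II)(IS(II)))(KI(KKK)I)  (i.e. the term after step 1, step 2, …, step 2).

Answer: after 2 steps: S(IS(II))(KI(KKK)I)

Derivation:
  start: I(KS(II)(IS(II)))(KI(KKK)I)
  →1  KS(II)(IS(II))(KI(KKK)I)
  →2  S(IS(II))(KI(KKK)I)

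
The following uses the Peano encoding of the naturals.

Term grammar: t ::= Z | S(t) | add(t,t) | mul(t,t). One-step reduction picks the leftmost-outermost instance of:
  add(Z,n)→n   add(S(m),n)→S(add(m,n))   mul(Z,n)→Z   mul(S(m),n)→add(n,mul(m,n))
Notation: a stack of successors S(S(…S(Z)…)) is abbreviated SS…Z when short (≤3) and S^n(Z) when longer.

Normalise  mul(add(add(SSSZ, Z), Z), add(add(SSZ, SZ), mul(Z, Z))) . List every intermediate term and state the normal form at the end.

Answer: normal form = S^9(Z)  (in 48 steps)

Derivation:
  start: mul(add(add(SSSZ, Z), Z), add(add(SSZ, SZ), mul(Z, Z)))
  →1  mul(add(S(add(SSZ, Z)), Z), add(add(SSZ, SZ), mul(Z, Z)))
  →2  mul(S(add(add(SSZ, Z), Z)), add(add(SSZ, SZ), mul(Z, Z)))
  →3  add(add(add(SSZ, SZ), mul(Z, Z)), mul(add(add(SSZ, Z), Z), add(add(SSZ, SZ), mul(Z, Z))))
  →4  add(add(S(add(SZ, SZ)), mul(Z, Z)), mul(add(add(SSZ, Z), Z), add(add(SSZ, SZ), mul(Z, Z))))
  →5  add(S(add(add(SZ, SZ), mul(Z, Z))), mul(add(add(SSZ, Z), Z), add(add(SSZ, SZ), mul(Z, Z))))
  →6  S(add(add(add(SZ, SZ), mul(Z, Z)), mul(add(add(SSZ, Z), Z), add(add(SSZ, SZ), mul(Z, Z)))))
  →7  S(add(add(S(add(Z, SZ)), mul(Z, Z)), mul(add(add(SSZ, Z), Z), add(add(SSZ, SZ), mul(Z, Z)))))
  →8  S(add(S(add(add(Z, SZ), mul(Z, Z))), mul(add(add(SSZ, Z), Z), add(add(SSZ, SZ), mul(Z, Z)))))
  →9  S(S(add(add(add(Z, SZ), mul(Z, Z)), mul(add(add(SSZ, Z), Z), add(add(SSZ, SZ), mul(Z, Z))))))
  →10  S(S(add(add(SZ, mul(Z, Z)), mul(add(add(SSZ, Z), Z), add(add(SSZ, SZ), mul(Z, Z))))))
  →11  S(S(add(S(add(Z, mul(Z, Z))), mul(add(add(SSZ, Z), Z), add(add(SSZ, SZ), mul(Z, Z))))))
  →12  S(S(S(add(add(Z, mul(Z, Z)), mul(add(add(SSZ, Z), Z), add(add(SSZ, SZ), mul(Z, Z)))))))
  →13  S(S(S(add(mul(Z, Z), mul(add(add(SSZ, Z), Z), add(add(SSZ, SZ), mul(Z, Z)))))))
  →14  S(S(S(add(Z, mul(add(add(SSZ, Z), Z), add(add(SSZ, SZ), mul(Z, Z)))))))
  →15  S(S(S(mul(add(add(SSZ, Z), Z), add(add(SSZ, SZ), mul(Z, Z))))))
  →16  S(S(S(mul(add(S(add(SZ, Z)), Z), add(add(SSZ, SZ), mul(Z, Z))))))
  →17  S(S(S(mul(S(add(add(SZ, Z), Z)), add(add(SSZ, SZ), mul(Z, Z))))))
  →18  S(S(S(add(add(add(SSZ, SZ), mul(Z, Z)), mul(add(add(SZ, Z), Z), add(add(SSZ, SZ), mul(Z, Z)))))))
  →19  S(S(S(add(add(S(add(SZ, SZ)), mul(Z, Z)), mul(add(add(SZ, Z), Z), add(add(SSZ, SZ), mul(Z, Z)))))))
  →20  S(S(S(add(S(add(add(SZ, SZ), mul(Z, Z))), mul(add(add(SZ, Z), Z), add(add(SSZ, SZ), mul(Z, Z)))))))
  →21  S(S(S(S(add(add(add(SZ, SZ), mul(Z, Z)), mul(add(add(SZ, Z), Z), add(add(SSZ, SZ), mul(Z, Z))))))))
  →22  S(S(S(S(add(add(S(add(Z, SZ)), mul(Z, Z)), mul(add(add(SZ, Z), Z), add(add(SSZ, SZ), mul(Z, Z))))))))
  →23  S(S(S(S(add(S(add(add(Z, SZ), mul(Z, Z))), mul(add(add(SZ, Z), Z), add(add(SSZ, SZ), mul(Z, Z))))))))
  →24  S(S(S(S(S(add(add(add(Z, SZ), mul(Z, Z)), mul(add(add(SZ, Z), Z), add(add(SSZ, SZ), mul(Z, Z)))))))))
  →25  S(S(S(S(S(add(add(SZ, mul(Z, Z)), mul(add(add(SZ, Z), Z), add(add(SSZ, SZ), mul(Z, Z)))))))))
  →26  S(S(S(S(S(add(S(add(Z, mul(Z, Z))), mul(add(add(SZ, Z), Z), add(add(SSZ, SZ), mul(Z, Z)))))))))
  →27  S(S(S(S(S(S(add(add(Z, mul(Z, Z)), mul(add(add(SZ, Z), Z), add(add(SSZ, SZ), mul(Z, Z))))))))))
  →28  S(S(S(S(S(S(add(mul(Z, Z), mul(add(add(SZ, Z), Z), add(add(SSZ, SZ), mul(Z, Z))))))))))
  →29  S(S(S(S(S(S(add(Z, mul(add(add(SZ, Z), Z), add(add(SSZ, SZ), mul(Z, Z))))))))))
  →30  S(S(S(S(S(S(mul(add(add(SZ, Z), Z), add(add(SSZ, SZ), mul(Z, Z)))))))))
  →31  S(S(S(S(S(S(mul(add(S(add(Z, Z)), Z), add(add(SSZ, SZ), mul(Z, Z)))))))))
  →32  S(S(S(S(S(S(mul(S(add(add(Z, Z), Z)), add(add(SSZ, SZ), mul(Z, Z)))))))))
  →33  S(S(S(S(S(S(add(add(add(SSZ, SZ), mul(Z, Z)), mul(add(add(Z, Z), Z), add(add(SSZ, SZ), mul(Z, Z))))))))))
  →34  S(S(S(S(S(S(add(add(S(add(SZ, SZ)), mul(Z, Z)), mul(add(add(Z, Z), Z), add(add(SSZ, SZ), mul(Z, Z))))))))))
  →35  S(S(S(S(S(S(add(S(add(add(SZ, SZ), mul(Z, Z))), mul(add(add(Z, Z), Z), add(add(SSZ, SZ), mul(Z, Z))))))))))
  →36  S(S(S(S(S(S(S(add(add(add(SZ, SZ), mul(Z, Z)), mul(add(add(Z, Z), Z), add(add(SSZ, SZ), mul(Z, Z)))))))))))
  →37  S(S(S(S(S(S(S(add(add(S(add(Z, SZ)), mul(Z, Z)), mul(add(add(Z, Z), Z), add(add(SSZ, SZ), mul(Z, Z)))))))))))
  →38  S(S(S(S(S(S(S(add(S(add(add(Z, SZ), mul(Z, Z))), mul(add(add(Z, Z), Z), add(add(SSZ, SZ), mul(Z, Z)))))))))))
  →39  S(S(S(S(S(S(S(S(add(add(add(Z, SZ), mul(Z, Z)), mul(add(add(Z, Z), Z), add(add(SSZ, SZ), mul(Z, Z))))))))))))
  →40  S(S(S(S(S(S(S(S(add(add(SZ, mul(Z, Z)), mul(add(add(Z, Z), Z), add(add(SSZ, SZ), mul(Z, Z))))))))))))
  →41  S(S(S(S(S(S(S(S(add(S(add(Z, mul(Z, Z))), mul(add(add(Z, Z), Z), add(add(SSZ, SZ), mul(Z, Z))))))))))))
  →42  S(S(S(S(S(S(S(S(S(add(add(Z, mul(Z, Z)), mul(add(add(Z, Z), Z), add(add(SSZ, SZ), mul(Z, Z)))))))))))))
  →43  S(S(S(S(S(S(S(S(S(add(mul(Z, Z), mul(add(add(Z, Z), Z), add(add(SSZ, SZ), mul(Z, Z)))))))))))))
  →44  S(S(S(S(S(S(S(S(S(add(Z, mul(add(add(Z, Z), Z), add(add(SSZ, SZ), mul(Z, Z)))))))))))))
  →45  S(S(S(S(S(S(S(S(S(mul(add(add(Z, Z), Z), add(add(SSZ, SZ), mul(Z, Z))))))))))))
  →46  S(S(S(S(S(S(S(S(S(mul(add(Z, Z), add(add(SSZ, SZ), mul(Z, Z))))))))))))
  →47  S(S(S(S(S(S(S(S(S(mul(Z, add(add(SSZ, SZ), mul(Z, Z))))))))))))
  →48  S^9(Z)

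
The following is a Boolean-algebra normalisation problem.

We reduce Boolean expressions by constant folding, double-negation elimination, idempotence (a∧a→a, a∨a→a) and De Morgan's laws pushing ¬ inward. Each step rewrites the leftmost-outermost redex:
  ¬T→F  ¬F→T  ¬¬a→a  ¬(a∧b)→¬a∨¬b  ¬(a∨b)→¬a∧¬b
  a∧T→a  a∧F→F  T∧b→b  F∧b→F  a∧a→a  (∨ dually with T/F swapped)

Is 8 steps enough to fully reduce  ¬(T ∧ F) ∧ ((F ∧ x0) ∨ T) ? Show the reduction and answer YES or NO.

  start: ¬(T ∧ F) ∧ ((F ∧ x0) ∨ T)
  →1  (¬T ∨ ¬F) ∧ ((F ∧ x0) ∨ T)
  →2  (F ∨ ¬F) ∧ ((F ∧ x0) ∨ T)
  →3  ¬F ∧ ((F ∧ x0) ∨ T)
  →4  T ∧ ((F ∧ x0) ∨ T)
  →5  (F ∧ x0) ∨ T
  →6  T

Answer: YES — reaches normal form T in 6 ≤ 8 steps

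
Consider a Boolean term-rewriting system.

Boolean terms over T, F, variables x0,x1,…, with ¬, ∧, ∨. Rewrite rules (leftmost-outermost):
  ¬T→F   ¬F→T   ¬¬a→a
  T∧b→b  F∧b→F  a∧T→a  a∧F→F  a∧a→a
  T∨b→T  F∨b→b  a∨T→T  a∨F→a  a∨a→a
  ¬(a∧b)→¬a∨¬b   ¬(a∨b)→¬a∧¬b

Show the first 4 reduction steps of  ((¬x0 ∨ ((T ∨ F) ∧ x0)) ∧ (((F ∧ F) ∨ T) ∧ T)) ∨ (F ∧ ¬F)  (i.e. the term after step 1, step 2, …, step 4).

Answer: after 4 steps: ((¬x0 ∨ x0) ∧ T) ∨ (F ∧ ¬F)

Working:
  start: ((¬x0 ∨ ((T ∨ F) ∧ x0)) ∧ (((F ∧ F) ∨ T) ∧ T)) ∨ (F ∧ ¬F)
  →1  ((¬x0 ∨ (T ∧ x0)) ∧ (((F ∧ F) ∨ T) ∧ T)) ∨ (F ∧ ¬F)
  →2  ((¬x0 ∨ x0) ∧ (((F ∧ F) ∨ T) ∧ T)) ∨ (F ∧ ¬F)
  →3  ((¬x0 ∨ x0) ∧ ((F ∧ F) ∨ T)) ∨ (F ∧ ¬F)
  →4  ((¬x0 ∨ x0) ∧ T) ∨ (F ∧ ¬F)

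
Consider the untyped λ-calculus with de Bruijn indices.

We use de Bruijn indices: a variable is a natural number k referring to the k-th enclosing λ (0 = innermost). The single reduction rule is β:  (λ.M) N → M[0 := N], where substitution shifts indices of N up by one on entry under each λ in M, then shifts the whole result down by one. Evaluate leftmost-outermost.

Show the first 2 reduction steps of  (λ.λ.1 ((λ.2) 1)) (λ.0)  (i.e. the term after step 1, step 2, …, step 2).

  start: (λ.λ.1 ((λ.2) 1)) (λ.0)
  step 1: λ.(λ.0) ((λ.λ.0) (λ.0))
  step 2: λ.(λ.λ.0) (λ.0)

Answer: after 2 steps: λ.(λ.λ.0) (λ.0)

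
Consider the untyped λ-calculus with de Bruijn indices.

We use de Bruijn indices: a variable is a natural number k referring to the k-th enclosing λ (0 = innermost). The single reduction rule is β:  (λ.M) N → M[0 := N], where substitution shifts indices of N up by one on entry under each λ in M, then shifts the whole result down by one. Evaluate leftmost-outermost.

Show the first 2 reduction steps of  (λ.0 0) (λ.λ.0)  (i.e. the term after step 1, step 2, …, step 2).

  start: (λ.0 0) (λ.λ.0)
  step 1: (λ.λ.0) (λ.λ.0)
  step 2: λ.0

Answer: after 2 steps: λ.0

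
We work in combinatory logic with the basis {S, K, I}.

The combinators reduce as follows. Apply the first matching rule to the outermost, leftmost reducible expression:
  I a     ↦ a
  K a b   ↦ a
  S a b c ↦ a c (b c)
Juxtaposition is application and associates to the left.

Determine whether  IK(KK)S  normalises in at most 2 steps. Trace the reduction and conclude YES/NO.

Answer: YES — reaches normal form KK in 2 ≤ 2 steps

Working:
  start: IK(KK)S
  step 1: K(KK)S
  step 2: KK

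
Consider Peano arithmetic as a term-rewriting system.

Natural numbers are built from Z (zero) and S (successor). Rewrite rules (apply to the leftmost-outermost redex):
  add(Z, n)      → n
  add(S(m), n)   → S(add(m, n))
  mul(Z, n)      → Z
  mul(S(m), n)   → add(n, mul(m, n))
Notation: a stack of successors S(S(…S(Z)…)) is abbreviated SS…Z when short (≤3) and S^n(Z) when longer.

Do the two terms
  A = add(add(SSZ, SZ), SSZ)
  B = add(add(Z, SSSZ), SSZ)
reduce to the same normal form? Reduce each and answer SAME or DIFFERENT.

Answer: SAME — A ⇓ S^5(Z), B ⇓ S^5(Z)

Derivation:
Term A:
  start: add(add(SSZ, SZ), SSZ)
  →1  add(S(add(SZ, SZ)), SSZ)
  →2  S(add(add(SZ, SZ), SSZ))
  →3  S(add(S(add(Z, SZ)), SSZ))
  →4  S(S(add(add(Z, SZ), SSZ)))
  →5  S(S(add(SZ, SSZ)))
  →6  S(S(S(add(Z, SSZ))))
  →7  S^5(Z)

Term B:
  start: add(add(Z, SSSZ), SSZ)
  →1  add(SSSZ, SSZ)
  →2  S(add(SSZ, SSZ))
  →3  S(S(add(SZ, SSZ)))
  →4  S(S(S(add(Z, SSZ))))
  →5  S^5(Z)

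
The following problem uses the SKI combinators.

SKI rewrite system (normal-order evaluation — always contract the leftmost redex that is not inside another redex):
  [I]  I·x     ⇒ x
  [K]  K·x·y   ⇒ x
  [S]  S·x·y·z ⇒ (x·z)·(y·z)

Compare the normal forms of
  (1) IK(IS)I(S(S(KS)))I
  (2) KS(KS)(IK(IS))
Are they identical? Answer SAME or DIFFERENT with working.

Answer: DIFFERENT — A ⇓ S(S(S(KS)))I, B ⇓ S(KS)

Reduction:
Term A:
  start: IK(IS)I(S(S(KS)))I
  →1  K(IS)I(S(S(KS)))I
  →2  IS(S(S(KS)))I
  →3  S(S(S(KS)))I

Term B:
  start: KS(KS)(IK(IS))
  →1  S(IK(IS))
  →2  S(K(IS))
  →3  S(KS)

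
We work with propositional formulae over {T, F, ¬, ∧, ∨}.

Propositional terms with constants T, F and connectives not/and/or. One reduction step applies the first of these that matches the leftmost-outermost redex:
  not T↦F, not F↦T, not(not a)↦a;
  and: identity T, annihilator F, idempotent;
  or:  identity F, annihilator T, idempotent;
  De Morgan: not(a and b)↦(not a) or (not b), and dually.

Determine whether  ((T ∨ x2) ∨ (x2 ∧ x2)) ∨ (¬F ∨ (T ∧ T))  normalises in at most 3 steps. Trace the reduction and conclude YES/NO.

  start: ((T ∨ x2) ∨ (x2 ∧ x2)) ∨ (¬F ∨ (T ∧ T))
  step 1: (T ∨ (x2 ∧ x2)) ∨ (¬F ∨ (T ∧ T))
  step 2: T ∨ (¬F ∨ (T ∧ T))
  step 3: T

Answer: YES — reaches normal form T in 3 ≤ 3 steps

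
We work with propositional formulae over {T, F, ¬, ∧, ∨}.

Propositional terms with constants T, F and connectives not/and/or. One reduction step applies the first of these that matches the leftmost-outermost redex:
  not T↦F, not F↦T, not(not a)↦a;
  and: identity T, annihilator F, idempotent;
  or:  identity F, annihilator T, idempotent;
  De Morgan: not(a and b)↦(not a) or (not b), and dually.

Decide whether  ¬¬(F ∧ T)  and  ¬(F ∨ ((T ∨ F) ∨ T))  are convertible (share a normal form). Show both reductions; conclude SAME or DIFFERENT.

Term A:
  start: ¬¬(F ∧ T)
  [1] F ∧ T
  [2] F

Term B:
  start: ¬(F ∨ ((T ∨ F) ∨ T))
  [1] ¬F ∧ ¬((T ∨ F) ∨ T)
  [2] T ∧ ¬((T ∨ F) ∨ T)
  [3] ¬((T ∨ F) ∨ T)
  [4] ¬(T ∨ F) ∧ ¬T
  [5] (¬T ∧ ¬F) ∧ ¬T
  [6] (F ∧ ¬F) ∧ ¬T
  [7] F ∧ ¬T
  [8] F

Answer: SAME — A ⇓ F, B ⇓ F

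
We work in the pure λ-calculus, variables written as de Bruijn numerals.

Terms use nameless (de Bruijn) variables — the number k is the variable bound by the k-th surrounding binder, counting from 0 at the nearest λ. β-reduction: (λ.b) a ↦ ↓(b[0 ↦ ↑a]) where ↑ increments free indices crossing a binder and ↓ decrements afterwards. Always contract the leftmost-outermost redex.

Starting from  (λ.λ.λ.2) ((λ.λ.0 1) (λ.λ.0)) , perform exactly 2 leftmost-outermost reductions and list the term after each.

Answer: after 2 steps: λ.λ.λ.0 (λ.λ.0)

Derivation:
  start: (λ.λ.λ.2) ((λ.λ.0 1) (λ.λ.0))
  [1] λ.λ.(λ.λ.0 1) (λ.λ.0)
  [2] λ.λ.λ.0 (λ.λ.0)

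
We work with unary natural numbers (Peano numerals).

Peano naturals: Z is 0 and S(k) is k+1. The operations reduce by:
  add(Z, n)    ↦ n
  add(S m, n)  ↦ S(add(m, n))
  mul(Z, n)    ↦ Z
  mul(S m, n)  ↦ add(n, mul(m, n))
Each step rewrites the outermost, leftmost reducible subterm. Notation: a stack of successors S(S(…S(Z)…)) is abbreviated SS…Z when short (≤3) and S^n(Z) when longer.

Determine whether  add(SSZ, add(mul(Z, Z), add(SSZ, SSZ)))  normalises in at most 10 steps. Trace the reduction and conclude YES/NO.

Answer: YES — reaches normal form S^6(Z) in 8 ≤ 10 steps

Derivation:
  start: add(SSZ, add(mul(Z, Z), add(SSZ, SSZ)))
  →1  S(add(SZ, add(mul(Z, Z), add(SSZ, SSZ))))
  →2  S(S(add(Z, add(mul(Z, Z), add(SSZ, SSZ)))))
  →3  S(S(add(mul(Z, Z), add(SSZ, SSZ))))
  →4  S(S(add(Z, add(SSZ, SSZ))))
  →5  S(S(add(SSZ, SSZ)))
  →6  S(S(S(add(SZ, SSZ))))
  →7  S(S(S(S(add(Z, SSZ)))))
  →8  S^6(Z)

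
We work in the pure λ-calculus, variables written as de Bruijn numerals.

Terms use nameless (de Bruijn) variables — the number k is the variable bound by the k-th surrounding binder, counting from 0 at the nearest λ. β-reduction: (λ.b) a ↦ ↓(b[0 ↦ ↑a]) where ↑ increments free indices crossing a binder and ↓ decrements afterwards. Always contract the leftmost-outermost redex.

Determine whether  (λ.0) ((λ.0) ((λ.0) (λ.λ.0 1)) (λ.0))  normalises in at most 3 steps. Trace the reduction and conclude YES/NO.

  start: (λ.0) ((λ.0) ((λ.0) (λ.λ.0 1)) (λ.0))
  [1] (λ.0) ((λ.0) (λ.λ.0 1)) (λ.0)
  [2] (λ.0) (λ.λ.0 1) (λ.0)
  [3] (λ.λ.0 1) (λ.0)

Answer: NO — after 3 steps the term is (λ.λ.0 1) (λ.0), not yet normal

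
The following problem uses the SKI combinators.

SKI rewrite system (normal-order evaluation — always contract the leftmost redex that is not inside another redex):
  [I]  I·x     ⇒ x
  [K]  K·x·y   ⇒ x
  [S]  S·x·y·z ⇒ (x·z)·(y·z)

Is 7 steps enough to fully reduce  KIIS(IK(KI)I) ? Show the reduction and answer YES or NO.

  start: KIIS(IK(KI)I)
  step 1: IS(IK(KI)I)
  step 2: S(IK(KI)I)
  step 3: S(K(KI)I)
  step 4: S(KI)

Answer: YES — reaches normal form S(KI) in 4 ≤ 7 steps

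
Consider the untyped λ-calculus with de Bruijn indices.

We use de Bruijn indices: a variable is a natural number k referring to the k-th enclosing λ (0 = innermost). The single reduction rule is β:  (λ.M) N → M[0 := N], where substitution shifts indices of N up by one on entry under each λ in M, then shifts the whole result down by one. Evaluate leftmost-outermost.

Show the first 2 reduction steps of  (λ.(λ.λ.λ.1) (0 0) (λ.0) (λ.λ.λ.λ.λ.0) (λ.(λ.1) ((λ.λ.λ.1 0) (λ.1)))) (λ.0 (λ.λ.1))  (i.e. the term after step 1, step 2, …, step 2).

  start: (λ.(λ.λ.λ.1) (0 0) (λ.0) (λ.λ.λ.λ.λ.0) (λ.(λ.1) ((λ.λ.λ.1 0) (λ.1)))) (λ.0 (λ.λ.1))
  →1  (λ.λ.λ.1) ((λ.0 (λ.λ.1)) (λ.0 (λ.λ.1))) (λ.0) (λ.λ.λ.λ.λ.0) (λ.(λ.1) ((λ.λ.λ.1 0) (λ.1)))
  →2  (λ.λ.1) (λ.0) (λ.λ.λ.λ.λ.0) (λ.(λ.1) ((λ.λ.λ.1 0) (λ.1)))

Answer: after 2 steps: (λ.λ.1) (λ.0) (λ.λ.λ.λ.λ.0) (λ.(λ.1) ((λ.λ.λ.1 0) (λ.1)))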